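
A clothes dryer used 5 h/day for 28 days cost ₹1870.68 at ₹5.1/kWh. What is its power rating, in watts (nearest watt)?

2620 W

Energy = ₹1870.68 ÷ ₹5.1/kWh = 366.8 kWh
Runtime = 5 h/day × 28 days = 140 h
Power = 366.8 kWh ÷ 140 h = 2.62 kW = 2620 W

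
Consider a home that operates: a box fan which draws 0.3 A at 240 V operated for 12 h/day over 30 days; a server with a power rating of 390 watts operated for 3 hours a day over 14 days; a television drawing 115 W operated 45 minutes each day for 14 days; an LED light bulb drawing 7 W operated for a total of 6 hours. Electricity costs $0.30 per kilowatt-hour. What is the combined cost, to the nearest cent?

$13.06

box fan: Power = 0.3 A × 240 V = 72 W = 0.072 kW
box fan: Runtime = 12 h/day × 30 days = 360 h
box fan: 0.072 kW × 360 h = 25.92 kWh
server: Runtime = 3 h/day × 14 days = 42 h
server: 0.39 kW × 42 h = 16.38 kWh
television: Runtime = 45 min × 14 = 630 min = 10.5 h
television: 0.115 kW × 10.5 h = 1.2075 kWh
LED light bulb: 0.007 kW × 6 h = 0.042 kWh
Total energy = 43.5495 kWh
Cost = 43.5495 × $0.30 = $13.06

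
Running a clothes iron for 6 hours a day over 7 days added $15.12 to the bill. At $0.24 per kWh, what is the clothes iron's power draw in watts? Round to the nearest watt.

1500 W

Energy = $15.12 ÷ $0.24/kWh = 63 kWh
Runtime = 6 h/day × 7 days = 42 h
Power = 63 kWh ÷ 42 h = 1.5 kW = 1500 W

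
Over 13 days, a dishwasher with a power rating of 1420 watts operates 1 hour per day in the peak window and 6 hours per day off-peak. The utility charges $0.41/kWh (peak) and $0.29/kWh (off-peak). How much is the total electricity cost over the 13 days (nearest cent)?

$39.69

Peak energy = 1.42 kW × 1 h × 13 = 18.46 kWh
Off-peak energy = 1.42 kW × 6 h × 13 = 110.76 kWh
Cost = 18.46 × $0.41 + 110.76 × $0.29 = $7.5686 + $32.1204 = $39.69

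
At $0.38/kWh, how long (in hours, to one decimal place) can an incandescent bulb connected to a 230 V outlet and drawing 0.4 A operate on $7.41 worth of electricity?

212.0 h

Power = 0.4 A × 230 V = 92 W = 0.092 kW
Energy available = $7.41 ÷ $0.38/kWh = 19.5 kWh
Hours = 19.5 kWh ÷ 0.092 kW = 212.0 h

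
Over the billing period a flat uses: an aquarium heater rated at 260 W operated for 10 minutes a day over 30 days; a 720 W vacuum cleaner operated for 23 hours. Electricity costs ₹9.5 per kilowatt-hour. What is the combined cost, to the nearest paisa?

aquarium heater: Runtime = 10 min × 30 = 300 min = 5 h
aquarium heater: 0.26 kW × 5 h = 1.3 kWh
vacuum cleaner: 0.72 kW × 23 h = 16.56 kWh
Total energy = 17.86 kWh
Cost = 17.86 × ₹9.5 = ₹169.67

₹169.67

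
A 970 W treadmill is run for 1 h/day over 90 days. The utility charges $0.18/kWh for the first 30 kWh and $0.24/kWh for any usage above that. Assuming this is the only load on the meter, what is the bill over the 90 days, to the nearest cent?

Runtime = 1 h/day × 90 days = 90 h
Energy = 0.97 kW × 90 h = 87.3 kWh
Tier 1 (0–30 kWh): 30 × $0.18 = $5.4
Above 30 kWh: 57.3 × $0.24 = $13.752
Bill = $19.15

$19.15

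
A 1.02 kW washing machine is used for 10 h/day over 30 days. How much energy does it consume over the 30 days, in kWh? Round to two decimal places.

306.00 kWh

Runtime = 10 h/day × 30 days = 300 h
Energy = 1.02 kW × 300 h = 306 kWh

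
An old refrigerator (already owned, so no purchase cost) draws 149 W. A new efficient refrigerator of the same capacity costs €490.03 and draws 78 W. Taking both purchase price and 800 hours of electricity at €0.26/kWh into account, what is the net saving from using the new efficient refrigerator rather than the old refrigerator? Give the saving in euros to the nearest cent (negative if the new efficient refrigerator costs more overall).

-€475.26

old refrigerator: €0.00 + (149/1000) kW × 800 h × €0.26 = €0.00 + €30.992 = €30.992
new efficient refrigerator: €490.03 + (78/1000) kW × 800 h × €0.26 = €490.03 + €16.224 = €506.254
Saving = €30.992 − €506.254 = −€475.262 → -€475.26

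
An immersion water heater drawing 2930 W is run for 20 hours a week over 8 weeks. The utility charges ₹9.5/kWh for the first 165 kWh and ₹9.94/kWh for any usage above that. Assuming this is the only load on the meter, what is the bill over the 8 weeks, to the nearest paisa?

₹4587.27

Runtime = 20 h/week × 8 weeks = 160 h
Energy = 2.93 kW × 160 h = 468.8 kWh
Tier 1 (0–165 kWh): 165 × ₹9.5 = ₹1567.5
Above 165 kWh: 303.8 × ₹9.94 = ₹3019.772
Bill = ₹4587.27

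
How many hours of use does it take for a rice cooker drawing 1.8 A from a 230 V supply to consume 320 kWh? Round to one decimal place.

Power = 1.8 A × 230 V = 414 W = 0.414 kW
Hours = 320 kWh ÷ 0.414 kW = 772.9 h

772.9 h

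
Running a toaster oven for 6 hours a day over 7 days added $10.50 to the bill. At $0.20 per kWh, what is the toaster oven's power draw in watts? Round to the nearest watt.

Energy = $10.50 ÷ $0.20/kWh = 52.5 kWh
Runtime = 6 h/day × 7 days = 42 h
Power = 52.5 kWh ÷ 42 h = 1.25 kW = 1250 W

1250 W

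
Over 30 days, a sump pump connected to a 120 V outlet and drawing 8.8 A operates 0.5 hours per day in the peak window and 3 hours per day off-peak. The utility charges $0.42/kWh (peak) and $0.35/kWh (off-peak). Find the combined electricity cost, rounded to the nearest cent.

Power = 8.8 A × 120 V = 1056 W = 1.056 kW
Peak energy = 1.056 kW × 0.5 h × 30 = 15.84 kWh
Off-peak energy = 1.056 kW × 3 h × 30 = 95.04 kWh
Cost = 15.84 × $0.42 + 95.04 × $0.35 = $6.6528 + $33.264 = $39.92

$39.92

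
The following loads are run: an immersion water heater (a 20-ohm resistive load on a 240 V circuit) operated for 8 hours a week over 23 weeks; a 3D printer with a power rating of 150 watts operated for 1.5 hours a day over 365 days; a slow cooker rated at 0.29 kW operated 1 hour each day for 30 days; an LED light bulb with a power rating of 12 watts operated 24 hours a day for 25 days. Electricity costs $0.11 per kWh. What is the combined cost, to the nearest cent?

$69.07

immersion water heater: Power = V²/R = 240²/20 = 2880 W = 2.88 kW
immersion water heater: Runtime = 8 h/week × 23 weeks = 184 h
immersion water heater: 2.88 kW × 184 h = 529.92 kWh
3D printer: Runtime = 1.5 h/day × 365 days = 547.5 h
3D printer: 0.15 kW × 547.5 h = 82.125 kWh
slow cooker: Runtime = 1 h/day × 30 days = 30 h
slow cooker: 0.29 kW × 30 h = 8.7 kWh
LED light bulb: Runtime = 24 h × 25 = 600 h
LED light bulb: 0.012 kW × 600 h = 7.2 kWh
Total energy = 627.945 kWh
Cost = 627.945 × $0.11 = $69.07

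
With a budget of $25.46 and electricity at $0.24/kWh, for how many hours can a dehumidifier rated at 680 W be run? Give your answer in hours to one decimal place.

156.0 h

Energy available = $25.46 ÷ $0.24/kWh = 106.0833 kWh
Hours = 106.0833 kWh ÷ 0.68 kW = 156.0 h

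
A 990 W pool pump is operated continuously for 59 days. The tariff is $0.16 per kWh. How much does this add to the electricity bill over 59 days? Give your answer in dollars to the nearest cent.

$224.29

Runtime = 24 h × 59 = 1416 h
Energy = 0.99 kW × 1416 h = 1401.84 kWh
Cost = 1401.84 kWh × $0.16/kWh = $224.29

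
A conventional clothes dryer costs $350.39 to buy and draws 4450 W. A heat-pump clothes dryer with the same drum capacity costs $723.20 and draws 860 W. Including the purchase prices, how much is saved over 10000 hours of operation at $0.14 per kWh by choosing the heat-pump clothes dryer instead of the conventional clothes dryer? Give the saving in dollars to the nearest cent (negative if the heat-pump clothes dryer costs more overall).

conventional clothes dryer: $350.39 + (4450/1000) kW × 10000 h × $0.14 = $350.39 + $6230 = $6580.39
heat-pump clothes dryer: $723.20 + (860/1000) kW × 10000 h × $0.14 = $723.20 + $1204 = $1927.2
Saving = $6580.39 − $1927.2 = $4653.19

$4653.19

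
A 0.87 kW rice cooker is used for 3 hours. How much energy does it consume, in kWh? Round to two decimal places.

2.61 kWh

Energy = 0.87 kW × 3 h = 2.61 kWh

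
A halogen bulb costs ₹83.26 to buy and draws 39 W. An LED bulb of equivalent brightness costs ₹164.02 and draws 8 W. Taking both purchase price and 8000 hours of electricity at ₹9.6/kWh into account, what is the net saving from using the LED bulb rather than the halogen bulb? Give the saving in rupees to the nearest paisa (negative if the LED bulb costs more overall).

₹2300.04

halogen bulb: ₹83.26 + (39/1000) kW × 8000 h × ₹9.6 = ₹83.26 + ₹2995.2 = ₹3078.46
LED bulb: ₹164.02 + (8/1000) kW × 8000 h × ₹9.6 = ₹164.02 + ₹614.4 = ₹778.42
Saving = ₹3078.46 − ₹778.42 = ₹2300.04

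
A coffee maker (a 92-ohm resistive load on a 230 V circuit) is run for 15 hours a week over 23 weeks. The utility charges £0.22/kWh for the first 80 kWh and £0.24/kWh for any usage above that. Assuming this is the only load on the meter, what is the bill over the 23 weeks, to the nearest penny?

£46.01

Power = V²/R = 230²/92 = 575 W = 0.575 kW
Runtime = 15 h/week × 23 weeks = 345 h
Energy = 0.575 kW × 345 h = 198.375 kWh
Tier 1 (0–80 kWh): 80 × £0.22 = £17.6
Above 80 kWh: 118.375 × £0.24 = £28.41
Bill = £46.01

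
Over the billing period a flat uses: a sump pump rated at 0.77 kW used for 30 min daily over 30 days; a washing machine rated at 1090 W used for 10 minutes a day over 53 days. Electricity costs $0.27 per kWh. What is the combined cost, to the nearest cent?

$5.72

sump pump: Runtime = 30 min × 30 = 900 min = 15 h
sump pump: 0.77 kW × 15 h = 11.55 kWh
washing machine: Runtime = 10 min × 53 = 530 min = 8.833333… h
washing machine: 1.09 kW × 8.833333… h = 9.628333… kWh
Total energy = 21.178333… kWh
Cost = 21.178333… × $0.27 = $5.72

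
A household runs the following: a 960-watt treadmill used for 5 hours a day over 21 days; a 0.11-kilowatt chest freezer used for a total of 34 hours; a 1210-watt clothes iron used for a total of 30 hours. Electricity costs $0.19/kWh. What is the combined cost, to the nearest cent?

$26.76

treadmill: Runtime = 5 h/day × 21 days = 105 h
treadmill: 0.96 kW × 105 h = 100.8 kWh
chest freezer: 0.11 kW × 34 h = 3.74 kWh
clothes iron: 1.21 kW × 30 h = 36.3 kWh
Total energy = 140.84 kWh
Cost = 140.84 × $0.19 = $26.76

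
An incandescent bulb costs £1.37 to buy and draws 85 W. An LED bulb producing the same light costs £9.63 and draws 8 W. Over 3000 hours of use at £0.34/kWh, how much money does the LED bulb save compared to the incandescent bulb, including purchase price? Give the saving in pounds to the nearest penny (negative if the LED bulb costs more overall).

£70.28

incandescent bulb: £1.37 + (85/1000) kW × 3000 h × £0.34 = £1.37 + £86.7 = £88.07
LED bulb: £9.63 + (8/1000) kW × 3000 h × £0.34 = £9.63 + £8.16 = £17.79
Saving = £88.07 − £17.79 = £70.28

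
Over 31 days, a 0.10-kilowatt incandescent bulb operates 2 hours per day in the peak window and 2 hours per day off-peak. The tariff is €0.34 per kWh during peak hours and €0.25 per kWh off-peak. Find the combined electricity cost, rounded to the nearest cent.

Peak energy = 0.1 kW × 2 h × 31 = 6.2 kWh
Off-peak energy = 0.1 kW × 2 h × 31 = 6.2 kWh
Cost = 6.2 × €0.34 + 6.2 × €0.25 = €2.108 + €1.55 = €3.66

€3.66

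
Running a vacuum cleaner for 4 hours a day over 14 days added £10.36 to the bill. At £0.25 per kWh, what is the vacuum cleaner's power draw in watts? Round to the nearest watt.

740 W

Energy = £10.36 ÷ £0.25/kWh = 41.44 kWh
Runtime = 4 h/day × 14 days = 56 h
Power = 41.44 kWh ÷ 56 h = 0.74 kW = 740 W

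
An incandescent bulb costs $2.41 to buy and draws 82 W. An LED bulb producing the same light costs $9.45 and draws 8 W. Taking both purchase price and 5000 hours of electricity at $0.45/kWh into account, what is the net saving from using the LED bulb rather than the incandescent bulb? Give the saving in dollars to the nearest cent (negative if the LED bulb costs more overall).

$159.46

incandescent bulb: $2.41 + (82/1000) kW × 5000 h × $0.45 = $2.41 + $184.5 = $186.91
LED bulb: $9.45 + (8/1000) kW × 5000 h × $0.45 = $9.45 + $18 = $27.45
Saving = $186.91 − $27.45 = $159.46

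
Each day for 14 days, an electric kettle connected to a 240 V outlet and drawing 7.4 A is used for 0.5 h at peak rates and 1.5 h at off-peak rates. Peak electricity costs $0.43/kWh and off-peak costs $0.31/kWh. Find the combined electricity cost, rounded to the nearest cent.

Power = 7.4 A × 240 V = 1776 W = 1.776 kW
Peak energy = 1.776 kW × 0.5 h × 14 = 12.432 kWh
Off-peak energy = 1.776 kW × 1.5 h × 14 = 37.296 kWh
Cost = 12.432 × $0.43 + 37.296 × $0.31 = $5.34576 + $11.56176 = $16.91

$16.91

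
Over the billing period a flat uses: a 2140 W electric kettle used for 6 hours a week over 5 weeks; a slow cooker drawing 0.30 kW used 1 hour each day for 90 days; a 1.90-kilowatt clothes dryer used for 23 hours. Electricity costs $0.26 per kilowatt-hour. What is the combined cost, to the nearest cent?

electric kettle: Runtime = 6 h/week × 5 weeks = 30 h
electric kettle: 2.14 kW × 30 h = 64.2 kWh
slow cooker: Runtime = 1 h/day × 90 days = 90 h
slow cooker: 0.3 kW × 90 h = 27 kWh
clothes dryer: 1.9 kW × 23 h = 43.7 kWh
Total energy = 134.9 kWh
Cost = 134.9 × $0.26 = $35.07

$35.07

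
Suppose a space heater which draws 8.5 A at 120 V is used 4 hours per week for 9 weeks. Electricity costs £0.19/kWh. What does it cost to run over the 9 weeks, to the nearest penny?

Power = 8.5 A × 120 V = 1020 W = 1.02 kW
Runtime = 4 h/week × 9 weeks = 36 h
Energy = 1.02 kW × 36 h = 36.72 kWh
Cost = 36.72 kWh × £0.19/kWh = £6.98

£6.98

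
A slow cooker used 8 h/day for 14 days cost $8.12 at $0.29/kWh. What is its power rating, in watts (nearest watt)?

250 W

Energy = $8.12 ÷ $0.29/kWh = 28 kWh
Runtime = 8 h/day × 14 days = 112 h
Power = 28 kWh ÷ 112 h = 0.25 kW = 250 W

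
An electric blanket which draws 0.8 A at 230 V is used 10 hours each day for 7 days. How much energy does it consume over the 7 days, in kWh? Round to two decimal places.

Power = 0.8 A × 230 V = 184 W = 0.184 kW
Runtime = 10 h/day × 7 days = 70 h
Energy = 0.184 kW × 70 h = 12.88 kWh

12.88 kWh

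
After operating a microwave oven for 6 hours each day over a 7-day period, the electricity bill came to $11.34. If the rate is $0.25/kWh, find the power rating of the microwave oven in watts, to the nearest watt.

Energy = $11.34 ÷ $0.25/kWh = 45.36 kWh
Runtime = 6 h/day × 7 days = 42 h
Power = 45.36 kWh ÷ 42 h = 1.08 kW = 1080 W

1080 W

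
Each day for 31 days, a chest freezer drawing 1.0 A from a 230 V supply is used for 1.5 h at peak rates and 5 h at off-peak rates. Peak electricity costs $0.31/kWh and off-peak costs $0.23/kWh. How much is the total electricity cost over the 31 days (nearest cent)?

$11.51

Power = 1.0 A × 230 V = 230 W = 0.23 kW
Peak energy = 0.23 kW × 1.5 h × 31 = 10.695 kWh
Off-peak energy = 0.23 kW × 5 h × 31 = 35.65 kWh
Cost = 10.695 × $0.31 + 35.65 × $0.23 = $3.31545 + $8.1995 = $11.51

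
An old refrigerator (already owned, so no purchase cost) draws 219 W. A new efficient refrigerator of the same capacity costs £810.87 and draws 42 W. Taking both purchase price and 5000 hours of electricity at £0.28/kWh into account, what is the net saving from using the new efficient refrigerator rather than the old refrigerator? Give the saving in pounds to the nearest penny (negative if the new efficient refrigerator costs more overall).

-£563.07

old refrigerator: £0.00 + (219/1000) kW × 5000 h × £0.28 = £0.00 + £306.6 = £306.6
new efficient refrigerator: £810.87 + (42/1000) kW × 5000 h × £0.28 = £810.87 + £58.8 = £869.67
Saving = £306.6 − £869.67 = −£563.07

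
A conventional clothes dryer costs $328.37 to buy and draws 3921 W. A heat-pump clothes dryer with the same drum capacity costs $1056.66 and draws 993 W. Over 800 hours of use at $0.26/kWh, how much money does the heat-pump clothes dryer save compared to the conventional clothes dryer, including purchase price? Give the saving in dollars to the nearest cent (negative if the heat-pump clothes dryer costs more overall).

conventional clothes dryer: $328.37 + (3921/1000) kW × 800 h × $0.26 = $328.37 + $815.568 = $1143.938
heat-pump clothes dryer: $1056.66 + (993/1000) kW × 800 h × $0.26 = $1056.66 + $206.544 = $1263.204
Saving = $1143.938 − $1263.204 = −$119.266 → -$119.27

-$119.27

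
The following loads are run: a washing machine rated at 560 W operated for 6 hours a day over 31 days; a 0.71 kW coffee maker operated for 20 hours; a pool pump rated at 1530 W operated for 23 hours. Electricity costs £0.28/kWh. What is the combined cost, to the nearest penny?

£42.99

washing machine: Runtime = 6 h/day × 31 days = 186 h
washing machine: 0.56 kW × 186 h = 104.16 kWh
coffee maker: 0.71 kW × 20 h = 14.2 kWh
pool pump: 1.53 kW × 23 h = 35.19 kWh
Total energy = 153.55 kWh
Cost = 153.55 × £0.28 = £42.99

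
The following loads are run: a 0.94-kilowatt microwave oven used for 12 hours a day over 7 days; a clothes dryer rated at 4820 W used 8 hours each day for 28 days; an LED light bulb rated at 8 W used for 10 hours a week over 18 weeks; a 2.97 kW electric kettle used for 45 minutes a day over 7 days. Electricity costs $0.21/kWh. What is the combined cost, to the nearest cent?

$246.89

microwave oven: Runtime = 12 h/day × 7 days = 84 h
microwave oven: 0.94 kW × 84 h = 78.96 kWh
clothes dryer: Runtime = 8 h/day × 28 days = 224 h
clothes dryer: 4.82 kW × 224 h = 1079.68 kWh
LED light bulb: Runtime = 10 h/week × 18 weeks = 180 h
LED light bulb: 0.008 kW × 180 h = 1.44 kWh
electric kettle: Runtime = 45 min × 7 = 315 min = 5.25 h
electric kettle: 2.97 kW × 5.25 h = 15.5925 kWh
Total energy = 1175.6725 kWh
Cost = 1175.6725 × $0.21 = $246.89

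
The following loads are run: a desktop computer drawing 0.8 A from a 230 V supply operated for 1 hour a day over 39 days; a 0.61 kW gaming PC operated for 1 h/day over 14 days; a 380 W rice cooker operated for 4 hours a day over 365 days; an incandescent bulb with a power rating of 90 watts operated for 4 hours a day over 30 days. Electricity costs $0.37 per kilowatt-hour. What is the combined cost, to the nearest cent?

$215.09

desktop computer: Power = 0.8 A × 230 V = 184 W = 0.184 kW
desktop computer: Runtime = 1 h/day × 39 days = 39 h
desktop computer: 0.184 kW × 39 h = 7.176 kWh
gaming PC: Runtime = 1 h/day × 14 days = 14 h
gaming PC: 0.61 kW × 14 h = 8.54 kWh
rice cooker: Runtime = 4 h/day × 365 days = 1460 h
rice cooker: 0.38 kW × 1460 h = 554.8 kWh
incandescent bulb: Runtime = 4 h/day × 30 days = 120 h
incandescent bulb: 0.09 kW × 120 h = 10.8 kWh
Total energy = 581.316 kWh
Cost = 581.316 × $0.37 = $215.09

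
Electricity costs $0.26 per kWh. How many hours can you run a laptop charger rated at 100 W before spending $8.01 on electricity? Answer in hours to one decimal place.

Energy available = $8.01 ÷ $0.26/kWh = 30.8077 kWh
Hours = 30.8077 kWh ÷ 0.1 kW = 308.1 h

308.1 h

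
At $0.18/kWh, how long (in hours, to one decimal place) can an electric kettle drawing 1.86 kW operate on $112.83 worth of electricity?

Energy available = $112.83 ÷ $0.18/kWh = 626.8333 kWh
Hours = 626.8333 kWh ÷ 1.86 kW = 337.0 h

337.0 h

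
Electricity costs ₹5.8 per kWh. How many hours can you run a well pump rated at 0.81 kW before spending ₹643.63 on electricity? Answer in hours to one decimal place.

Energy available = ₹643.63 ÷ ₹5.8/kWh = 110.9707 kWh
Hours = 110.9707 kWh ÷ 0.81 kW = 137.0 h

137.0 h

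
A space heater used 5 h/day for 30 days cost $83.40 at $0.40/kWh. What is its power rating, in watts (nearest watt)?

1390 W

Energy = $83.40 ÷ $0.40/kWh = 208.5 kWh
Runtime = 5 h/day × 30 days = 150 h
Power = 208.5 kWh ÷ 150 h = 1.39 kW = 1390 W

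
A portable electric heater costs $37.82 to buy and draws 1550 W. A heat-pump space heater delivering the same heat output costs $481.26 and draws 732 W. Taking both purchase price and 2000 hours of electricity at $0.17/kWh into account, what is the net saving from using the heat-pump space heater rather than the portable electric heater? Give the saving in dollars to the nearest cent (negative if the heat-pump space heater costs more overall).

-$165.32

portable electric heater: $37.82 + (1550/1000) kW × 2000 h × $0.17 = $37.82 + $527 = $564.82
heat-pump space heater: $481.26 + (732/1000) kW × 2000 h × $0.17 = $481.26 + $248.88 = $730.14
Saving = $564.82 − $730.14 = −$165.32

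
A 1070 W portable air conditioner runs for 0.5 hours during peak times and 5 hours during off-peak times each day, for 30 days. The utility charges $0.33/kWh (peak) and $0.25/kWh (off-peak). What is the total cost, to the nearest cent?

$45.42

Peak energy = 1.07 kW × 0.5 h × 30 = 16.05 kWh
Off-peak energy = 1.07 kW × 5 h × 30 = 160.5 kWh
Cost = 16.05 × $0.33 + 160.5 × $0.25 = $5.2965 + $40.125 = $45.42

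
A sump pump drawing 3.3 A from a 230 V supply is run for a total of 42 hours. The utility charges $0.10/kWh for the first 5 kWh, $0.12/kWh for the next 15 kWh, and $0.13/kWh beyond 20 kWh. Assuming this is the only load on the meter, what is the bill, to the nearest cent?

Power = 3.3 A × 230 V = 759 W = 0.759 kW
Energy = 0.759 kW × 42 h = 31.878 kWh
Tier 1 (0–5 kWh): 5 × $0.10 = $0.5
Tier 2 (5–20 kWh): 15 × $0.12 = $1.8
Above 20 kWh: 11.878 × $0.13 = $1.54414
Bill = $3.84

$3.84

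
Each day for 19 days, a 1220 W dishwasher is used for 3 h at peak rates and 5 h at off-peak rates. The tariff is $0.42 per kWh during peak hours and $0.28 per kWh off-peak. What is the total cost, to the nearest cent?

Peak energy = 1.22 kW × 3 h × 19 = 69.54 kWh
Off-peak energy = 1.22 kW × 5 h × 19 = 115.9 kWh
Cost = 69.54 × $0.42 + 115.9 × $0.28 = $29.2068 + $32.452 = $61.66

$61.66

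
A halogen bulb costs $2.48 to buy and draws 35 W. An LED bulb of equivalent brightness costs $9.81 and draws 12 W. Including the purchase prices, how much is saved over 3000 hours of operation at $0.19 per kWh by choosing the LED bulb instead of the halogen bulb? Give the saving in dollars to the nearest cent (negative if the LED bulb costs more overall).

halogen bulb: $2.48 + (35/1000) kW × 3000 h × $0.19 = $2.48 + $19.95 = $22.43
LED bulb: $9.81 + (12/1000) kW × 3000 h × $0.19 = $9.81 + $6.84 = $16.65
Saving = $22.43 − $16.65 = $5.78

$5.78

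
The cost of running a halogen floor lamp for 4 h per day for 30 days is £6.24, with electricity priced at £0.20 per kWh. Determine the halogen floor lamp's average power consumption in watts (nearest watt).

260 W

Energy = £6.24 ÷ £0.20/kWh = 31.2 kWh
Runtime = 4 h/day × 30 days = 120 h
Power = 31.2 kWh ÷ 120 h = 0.26 kW = 260 W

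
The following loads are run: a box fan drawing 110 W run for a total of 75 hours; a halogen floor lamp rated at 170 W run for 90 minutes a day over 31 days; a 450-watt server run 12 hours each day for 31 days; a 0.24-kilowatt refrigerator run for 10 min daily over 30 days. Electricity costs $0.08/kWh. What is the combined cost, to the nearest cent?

$14.78

box fan: 0.11 kW × 75 h = 8.25 kWh
halogen floor lamp: Runtime = 90 min × 31 = 2790 min = 46.5 h
halogen floor lamp: 0.17 kW × 46.5 h = 7.905 kWh
server: Runtime = 12 h/day × 31 days = 372 h
server: 0.45 kW × 372 h = 167.4 kWh
refrigerator: Runtime = 10 min × 30 = 300 min = 5 h
refrigerator: 0.24 kW × 5 h = 1.2 kWh
Total energy = 184.755 kWh
Cost = 184.755 × $0.08 = $14.78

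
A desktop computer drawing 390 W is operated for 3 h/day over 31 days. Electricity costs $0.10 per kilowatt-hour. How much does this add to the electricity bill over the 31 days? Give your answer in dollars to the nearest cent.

$3.63

Runtime = 3 h/day × 31 days = 93 h
Energy = 0.39 kW × 93 h = 36.27 kWh
Cost = 36.27 kWh × $0.10/kWh = $3.63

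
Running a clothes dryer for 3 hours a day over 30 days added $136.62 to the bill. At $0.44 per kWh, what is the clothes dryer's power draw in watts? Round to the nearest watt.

Energy = $136.62 ÷ $0.44/kWh = 310.5 kWh
Runtime = 3 h/day × 30 days = 90 h
Power = 310.5 kWh ÷ 90 h = 3.45 kW = 3450 W

3450 W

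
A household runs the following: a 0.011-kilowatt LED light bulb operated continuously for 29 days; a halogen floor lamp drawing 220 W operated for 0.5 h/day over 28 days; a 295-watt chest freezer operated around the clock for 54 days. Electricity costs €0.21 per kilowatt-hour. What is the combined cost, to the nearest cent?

LED light bulb: Runtime = 24 h × 29 = 696 h
LED light bulb: 0.011 kW × 696 h = 7.656 kWh
halogen floor lamp: Runtime = 0.5 h/day × 28 days = 14 h
halogen floor lamp: 0.22 kW × 14 h = 3.08 kWh
chest freezer: Runtime = 24 h × 54 = 1296 h
chest freezer: 0.295 kW × 1296 h = 382.32 kWh
Total energy = 393.056 kWh
Cost = 393.056 × €0.21 = €82.54

€82.54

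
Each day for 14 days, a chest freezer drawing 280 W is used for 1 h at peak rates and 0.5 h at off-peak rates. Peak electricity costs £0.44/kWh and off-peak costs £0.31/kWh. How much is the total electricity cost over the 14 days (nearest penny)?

£2.33

Peak energy = 0.28 kW × 1 h × 14 = 3.92 kWh
Off-peak energy = 0.28 kW × 0.5 h × 14 = 1.96 kWh
Cost = 3.92 × £0.44 + 1.96 × £0.31 = £1.7248 + £0.6076 = £2.33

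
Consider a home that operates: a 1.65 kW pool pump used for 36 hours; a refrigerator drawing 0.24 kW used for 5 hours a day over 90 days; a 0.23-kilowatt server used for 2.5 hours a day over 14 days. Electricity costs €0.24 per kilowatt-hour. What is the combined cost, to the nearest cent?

pool pump: 1.65 kW × 36 h = 59.4 kWh
refrigerator: Runtime = 5 h/day × 90 days = 450 h
refrigerator: 0.24 kW × 450 h = 108 kWh
server: Runtime = 2.5 h/day × 14 days = 35 h
server: 0.23 kW × 35 h = 8.05 kWh
Total energy = 175.45 kWh
Cost = 175.45 × €0.24 = €42.11

€42.11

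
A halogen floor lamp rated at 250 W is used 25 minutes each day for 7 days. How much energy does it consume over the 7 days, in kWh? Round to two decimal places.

0.73 kWh

Runtime = 25 min × 7 = 175 min = 2.916666… h
Energy = 0.25 kW × 2.916666… h = 0.729166… kWh ≈ 0.73 kWh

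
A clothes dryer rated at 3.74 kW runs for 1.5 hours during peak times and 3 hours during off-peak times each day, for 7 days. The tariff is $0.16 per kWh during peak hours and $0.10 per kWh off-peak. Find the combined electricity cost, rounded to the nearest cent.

Peak energy = 3.74 kW × 1.5 h × 7 = 39.27 kWh
Off-peak energy = 3.74 kW × 3 h × 7 = 78.54 kWh
Cost = 39.27 × $0.16 + 78.54 × $0.10 = $6.2832 + $7.854 = $14.14

$14.14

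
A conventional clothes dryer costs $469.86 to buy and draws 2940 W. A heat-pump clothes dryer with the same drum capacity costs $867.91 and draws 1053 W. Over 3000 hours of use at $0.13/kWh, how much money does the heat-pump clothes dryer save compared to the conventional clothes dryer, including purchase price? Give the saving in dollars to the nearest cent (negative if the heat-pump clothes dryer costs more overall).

$337.88

conventional clothes dryer: $469.86 + (2940/1000) kW × 3000 h × $0.13 = $469.86 + $1146.6 = $1616.46
heat-pump clothes dryer: $867.91 + (1053/1000) kW × 3000 h × $0.13 = $867.91 + $410.67 = $1278.58
Saving = $1616.46 − $1278.58 = $337.88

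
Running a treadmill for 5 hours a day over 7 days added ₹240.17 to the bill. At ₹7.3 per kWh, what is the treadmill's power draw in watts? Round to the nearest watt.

940 W

Energy = ₹240.17 ÷ ₹7.3/kWh = 32.9 kWh
Runtime = 5 h/day × 7 days = 35 h
Power = 32.9 kWh ÷ 35 h = 0.94 kW = 940 W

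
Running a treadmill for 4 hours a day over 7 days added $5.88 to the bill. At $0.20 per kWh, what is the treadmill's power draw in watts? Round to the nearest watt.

Energy = $5.88 ÷ $0.20/kWh = 29.4 kWh
Runtime = 4 h/day × 7 days = 28 h
Power = 29.4 kWh ÷ 28 h = 1.05 kW = 1050 W

1050 W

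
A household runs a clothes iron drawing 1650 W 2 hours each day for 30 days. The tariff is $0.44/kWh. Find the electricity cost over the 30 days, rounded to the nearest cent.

$43.56

Runtime = 2 h/day × 30 days = 60 h
Energy = 1.65 kW × 60 h = 99 kWh
Cost = 99 kWh × $0.44/kWh = $43.56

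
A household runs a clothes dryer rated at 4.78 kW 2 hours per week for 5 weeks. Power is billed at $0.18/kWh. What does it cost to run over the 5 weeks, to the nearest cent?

$8.60

Runtime = 2 h/week × 5 weeks = 10 h
Energy = 4.78 kW × 10 h = 47.8 kWh
Cost = 47.8 kWh × $0.18/kWh = $8.60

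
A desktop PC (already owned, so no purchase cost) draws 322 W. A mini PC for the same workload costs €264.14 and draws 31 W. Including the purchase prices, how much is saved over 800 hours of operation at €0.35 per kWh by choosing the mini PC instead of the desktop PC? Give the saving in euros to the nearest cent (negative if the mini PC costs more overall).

desktop PC: €0.00 + (322/1000) kW × 800 h × €0.35 = €0.00 + €90.16 = €90.16
mini PC: €264.14 + (31/1000) kW × 800 h × €0.35 = €264.14 + €8.68 = €272.82
Saving = €90.16 − €272.82 = −€182.66

-€182.66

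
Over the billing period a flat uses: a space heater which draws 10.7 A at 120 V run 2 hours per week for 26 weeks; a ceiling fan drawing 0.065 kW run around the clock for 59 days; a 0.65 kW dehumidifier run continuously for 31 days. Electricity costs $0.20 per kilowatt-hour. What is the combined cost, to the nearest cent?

$128.48

space heater: Power = 10.7 A × 120 V = 1284 W = 1.284 kW
space heater: Runtime = 2 h/week × 26 weeks = 52 h
space heater: 1.284 kW × 52 h = 66.768 kWh
ceiling fan: Runtime = 24 h × 59 = 1416 h
ceiling fan: 0.065 kW × 1416 h = 92.04 kWh
dehumidifier: Runtime = 24 h × 31 = 744 h
dehumidifier: 0.65 kW × 744 h = 483.6 kWh
Total energy = 642.408 kWh
Cost = 642.408 × $0.20 = $128.48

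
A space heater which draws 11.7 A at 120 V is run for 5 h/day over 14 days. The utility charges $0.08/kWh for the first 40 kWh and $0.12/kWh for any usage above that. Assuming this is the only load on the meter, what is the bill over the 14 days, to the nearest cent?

Power = 11.7 A × 120 V = 1404 W = 1.404 kW
Runtime = 5 h/day × 14 days = 70 h
Energy = 1.404 kW × 70 h = 98.28 kWh
Tier 1 (0–40 kWh): 40 × $0.08 = $3.2
Above 40 kWh: 58.28 × $0.12 = $6.9936
Bill = $10.19

$10.19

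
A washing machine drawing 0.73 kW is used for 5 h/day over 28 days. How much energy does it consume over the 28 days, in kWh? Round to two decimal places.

Runtime = 5 h/day × 28 days = 140 h
Energy = 0.73 kW × 140 h = 102.2 kWh

102.20 kWh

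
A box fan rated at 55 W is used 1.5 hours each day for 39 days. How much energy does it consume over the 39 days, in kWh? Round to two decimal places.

3.22 kWh

Runtime = 1.5 h/day × 39 days = 58.5 h
Energy = 0.055 kW × 58.5 h = 3.2175 kWh ≈ 3.22 kWh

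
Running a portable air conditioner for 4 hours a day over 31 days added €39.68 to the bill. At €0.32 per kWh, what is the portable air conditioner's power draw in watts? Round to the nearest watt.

Energy = €39.68 ÷ €0.32/kWh = 124 kWh
Runtime = 4 h/day × 31 days = 124 h
Power = 124 kWh ÷ 124 h = 1 kW = 1000 W

1000 W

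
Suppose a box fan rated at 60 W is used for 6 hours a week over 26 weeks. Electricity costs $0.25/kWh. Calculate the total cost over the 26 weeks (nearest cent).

Runtime = 6 h/week × 26 weeks = 156 h
Energy = 0.06 kW × 156 h = 9.36 kWh
Cost = 9.36 kWh × $0.25/kWh = $2.34

$2.34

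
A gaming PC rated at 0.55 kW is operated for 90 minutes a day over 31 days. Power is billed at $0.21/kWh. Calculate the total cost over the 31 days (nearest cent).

$5.37

Runtime = 90 min × 31 = 2790 min = 46.5 h
Energy = 0.55 kW × 46.5 h = 25.575 kWh
Cost = 25.575 kWh × $0.21/kWh = $5.37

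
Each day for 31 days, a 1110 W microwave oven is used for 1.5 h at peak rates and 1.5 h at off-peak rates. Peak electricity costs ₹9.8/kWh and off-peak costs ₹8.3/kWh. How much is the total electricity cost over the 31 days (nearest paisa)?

Peak energy = 1.11 kW × 1.5 h × 31 = 51.615 kWh
Off-peak energy = 1.11 kW × 1.5 h × 31 = 51.615 kWh
Cost = 51.615 × ₹9.8 + 51.615 × ₹8.3 = ₹505.827 + ₹428.4045 = ₹934.23

₹934.23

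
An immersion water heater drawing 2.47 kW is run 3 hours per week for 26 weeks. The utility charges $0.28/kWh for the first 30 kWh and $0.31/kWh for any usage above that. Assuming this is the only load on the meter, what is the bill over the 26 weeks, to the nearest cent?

$58.82

Runtime = 3 h/week × 26 weeks = 78 h
Energy = 2.47 kW × 78 h = 192.66 kWh
Tier 1 (0–30 kWh): 30 × $0.28 = $8.4
Above 30 kWh: 162.66 × $0.31 = $50.4246
Bill = $58.82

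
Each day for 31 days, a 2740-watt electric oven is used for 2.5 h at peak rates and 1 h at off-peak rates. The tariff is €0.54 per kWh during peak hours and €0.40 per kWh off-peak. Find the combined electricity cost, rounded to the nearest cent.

Peak energy = 2.74 kW × 2.5 h × 31 = 212.35 kWh
Off-peak energy = 2.74 kW × 1 h × 31 = 84.94 kWh
Cost = 212.35 × €0.54 + 84.94 × €0.40 = €114.669 + €33.976 = €148.65

€148.65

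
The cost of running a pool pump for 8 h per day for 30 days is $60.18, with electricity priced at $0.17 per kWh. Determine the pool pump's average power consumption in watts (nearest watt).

1475 W

Energy = $60.18 ÷ $0.17/kWh = 354 kWh
Runtime = 8 h/day × 30 days = 240 h
Power = 354 kWh ÷ 240 h = 1.475 kW = 1475 W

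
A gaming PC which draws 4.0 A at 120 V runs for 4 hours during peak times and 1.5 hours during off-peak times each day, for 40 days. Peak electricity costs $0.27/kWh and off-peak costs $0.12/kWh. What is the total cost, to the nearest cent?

$24.19

Power = 4.0 A × 120 V = 480 W = 0.48 kW
Peak energy = 0.48 kW × 4 h × 40 = 76.8 kWh
Off-peak energy = 0.48 kW × 1.5 h × 40 = 28.8 kWh
Cost = 76.8 × $0.27 + 28.8 × $0.12 = $20.736 + $3.456 = $24.19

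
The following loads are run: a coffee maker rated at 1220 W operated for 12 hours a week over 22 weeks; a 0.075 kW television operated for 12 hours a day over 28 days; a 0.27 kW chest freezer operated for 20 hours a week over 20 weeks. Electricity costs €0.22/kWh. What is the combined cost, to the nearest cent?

coffee maker: Runtime = 12 h/week × 22 weeks = 264 h
coffee maker: 1.22 kW × 264 h = 322.08 kWh
television: Runtime = 12 h/day × 28 days = 336 h
television: 0.075 kW × 336 h = 25.2 kWh
chest freezer: Runtime = 20 h/week × 20 weeks = 400 h
chest freezer: 0.27 kW × 400 h = 108 kWh
Total energy = 455.28 kWh
Cost = 455.28 × €0.22 = €100.16

€100.16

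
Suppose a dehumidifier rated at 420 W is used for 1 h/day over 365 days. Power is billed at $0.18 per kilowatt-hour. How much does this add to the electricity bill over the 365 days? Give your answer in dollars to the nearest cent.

$27.59

Runtime = 1 h/day × 365 days = 365 h
Energy = 0.42 kW × 365 h = 153.3 kWh
Cost = 153.3 kWh × $0.18/kWh = $27.59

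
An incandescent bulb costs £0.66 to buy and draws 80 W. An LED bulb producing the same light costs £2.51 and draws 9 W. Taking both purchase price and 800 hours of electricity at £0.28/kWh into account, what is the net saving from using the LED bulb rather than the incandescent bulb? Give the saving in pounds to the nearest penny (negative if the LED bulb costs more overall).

£14.05

incandescent bulb: £0.66 + (80/1000) kW × 800 h × £0.28 = £0.66 + £17.92 = £18.58
LED bulb: £2.51 + (9/1000) kW × 800 h × £0.28 = £2.51 + £2.016 = £4.526
Saving = £18.58 − £4.526 = £14.054 → £14.05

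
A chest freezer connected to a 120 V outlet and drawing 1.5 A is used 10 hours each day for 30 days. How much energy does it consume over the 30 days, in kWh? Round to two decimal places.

54.00 kWh

Power = 1.5 A × 120 V = 180 W = 0.18 kW
Runtime = 10 h/day × 30 days = 300 h
Energy = 0.18 kW × 300 h = 54 kWh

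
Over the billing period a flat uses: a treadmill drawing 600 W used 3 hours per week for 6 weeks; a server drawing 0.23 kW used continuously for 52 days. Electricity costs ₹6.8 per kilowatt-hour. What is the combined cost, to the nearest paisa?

treadmill: Runtime = 3 h/week × 6 weeks = 18 h
treadmill: 0.6 kW × 18 h = 10.8 kWh
server: Runtime = 24 h × 52 = 1248 h
server: 0.23 kW × 1248 h = 287.04 kWh
Total energy = 297.84 kWh
Cost = 297.84 × ₹6.8 = ₹2025.31

₹2025.31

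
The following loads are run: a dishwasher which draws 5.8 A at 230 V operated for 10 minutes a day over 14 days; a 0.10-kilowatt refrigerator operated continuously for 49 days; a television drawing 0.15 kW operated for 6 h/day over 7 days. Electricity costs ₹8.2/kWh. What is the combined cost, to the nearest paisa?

₹1041.50

dishwasher: Power = 5.8 A × 230 V = 1334 W = 1.334 kW
dishwasher: Runtime = 10 min × 14 = 140 min = 2.333333… h
dishwasher: 1.334 kW × 2.333333… h = 3.112666… kWh
refrigerator: Runtime = 24 h × 49 = 1176 h
refrigerator: 0.1 kW × 1176 h = 117.6 kWh
television: Runtime = 6 h/day × 7 days = 42 h
television: 0.15 kW × 42 h = 6.3 kWh
Total energy = 127.012666… kWh
Cost = 127.012666… × ₹8.2 = ₹1041.50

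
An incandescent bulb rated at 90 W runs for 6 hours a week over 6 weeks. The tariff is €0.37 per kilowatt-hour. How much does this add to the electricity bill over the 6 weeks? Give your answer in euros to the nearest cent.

Runtime = 6 h/week × 6 weeks = 36 h
Energy = 0.09 kW × 36 h = 3.24 kWh
Cost = 3.24 kWh × €0.37/kWh = €1.20

€1.20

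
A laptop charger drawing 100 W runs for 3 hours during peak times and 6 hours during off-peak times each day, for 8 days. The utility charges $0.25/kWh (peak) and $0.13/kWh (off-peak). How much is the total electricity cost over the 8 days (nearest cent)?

Peak energy = 0.1 kW × 3 h × 8 = 2.4 kWh
Off-peak energy = 0.1 kW × 6 h × 8 = 4.8 kWh
Cost = 2.4 × $0.25 + 4.8 × $0.13 = $0.6 + $0.624 = $1.22

$1.22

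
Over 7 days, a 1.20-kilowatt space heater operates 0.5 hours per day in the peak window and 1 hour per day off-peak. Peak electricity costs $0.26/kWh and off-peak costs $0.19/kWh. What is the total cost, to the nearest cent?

Peak energy = 1.2 kW × 0.5 h × 7 = 4.2 kWh
Off-peak energy = 1.2 kW × 1 h × 7 = 8.4 kWh
Cost = 4.2 × $0.26 + 8.4 × $0.19 = $1.092 + $1.596 = $2.69

$2.69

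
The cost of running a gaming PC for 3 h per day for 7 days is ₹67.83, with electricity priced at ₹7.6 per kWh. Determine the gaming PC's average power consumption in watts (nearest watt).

425 W

Energy = ₹67.83 ÷ ₹7.6/kWh = 8.925 kWh
Runtime = 3 h/day × 7 days = 21 h
Power = 8.925 kWh ÷ 21 h = 0.425 kW = 425 W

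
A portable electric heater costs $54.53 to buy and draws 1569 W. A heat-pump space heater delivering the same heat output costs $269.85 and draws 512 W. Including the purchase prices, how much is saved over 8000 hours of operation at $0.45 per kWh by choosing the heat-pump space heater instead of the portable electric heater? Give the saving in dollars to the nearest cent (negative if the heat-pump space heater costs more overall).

portable electric heater: $54.53 + (1569/1000) kW × 8000 h × $0.45 = $54.53 + $5648.4 = $5702.93
heat-pump space heater: $269.85 + (512/1000) kW × 8000 h × $0.45 = $269.85 + $1843.2 = $2113.05
Saving = $5702.93 − $2113.05 = $3589.88

$3589.88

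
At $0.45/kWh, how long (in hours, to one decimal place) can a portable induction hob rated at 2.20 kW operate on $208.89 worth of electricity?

211.0 h

Energy available = $208.89 ÷ $0.45/kWh = 464.2 kWh
Hours = 464.2 kWh ÷ 2.2 kW = 211.0 h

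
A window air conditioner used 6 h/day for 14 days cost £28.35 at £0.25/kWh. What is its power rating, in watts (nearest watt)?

Energy = £28.35 ÷ £0.25/kWh = 113.4 kWh
Runtime = 6 h/day × 14 days = 84 h
Power = 113.4 kWh ÷ 84 h = 1.35 kW = 1350 W

1350 W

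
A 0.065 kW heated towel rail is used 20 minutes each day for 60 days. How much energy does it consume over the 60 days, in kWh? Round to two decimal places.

Runtime = 20 min × 60 = 1200 min = 20 h
Energy = 0.065 kW × 20 h = 1.3 kWh

1.30 kWh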